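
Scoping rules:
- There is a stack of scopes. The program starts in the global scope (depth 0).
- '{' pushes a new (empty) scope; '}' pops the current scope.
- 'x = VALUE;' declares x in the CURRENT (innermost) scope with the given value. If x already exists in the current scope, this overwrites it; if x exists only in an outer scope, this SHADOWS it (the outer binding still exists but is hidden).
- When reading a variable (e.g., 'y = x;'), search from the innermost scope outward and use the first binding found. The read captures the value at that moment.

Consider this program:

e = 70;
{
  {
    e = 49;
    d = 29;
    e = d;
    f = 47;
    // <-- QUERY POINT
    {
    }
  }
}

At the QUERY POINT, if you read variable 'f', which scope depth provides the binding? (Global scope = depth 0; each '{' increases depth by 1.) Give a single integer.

Answer: 2

Derivation:
Step 1: declare e=70 at depth 0
Step 2: enter scope (depth=1)
Step 3: enter scope (depth=2)
Step 4: declare e=49 at depth 2
Step 5: declare d=29 at depth 2
Step 6: declare e=(read d)=29 at depth 2
Step 7: declare f=47 at depth 2
Visible at query point: d=29 e=29 f=47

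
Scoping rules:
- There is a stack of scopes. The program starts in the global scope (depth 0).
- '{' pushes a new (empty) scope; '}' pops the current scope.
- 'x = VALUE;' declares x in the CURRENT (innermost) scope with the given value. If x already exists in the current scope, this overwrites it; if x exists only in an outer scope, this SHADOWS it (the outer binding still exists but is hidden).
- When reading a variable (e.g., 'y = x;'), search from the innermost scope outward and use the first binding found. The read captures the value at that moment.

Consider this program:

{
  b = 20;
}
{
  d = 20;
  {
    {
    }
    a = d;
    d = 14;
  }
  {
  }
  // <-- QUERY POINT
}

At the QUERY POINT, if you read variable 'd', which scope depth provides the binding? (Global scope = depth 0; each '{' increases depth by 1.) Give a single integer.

Answer: 1

Derivation:
Step 1: enter scope (depth=1)
Step 2: declare b=20 at depth 1
Step 3: exit scope (depth=0)
Step 4: enter scope (depth=1)
Step 5: declare d=20 at depth 1
Step 6: enter scope (depth=2)
Step 7: enter scope (depth=3)
Step 8: exit scope (depth=2)
Step 9: declare a=(read d)=20 at depth 2
Step 10: declare d=14 at depth 2
Step 11: exit scope (depth=1)
Step 12: enter scope (depth=2)
Step 13: exit scope (depth=1)
Visible at query point: d=20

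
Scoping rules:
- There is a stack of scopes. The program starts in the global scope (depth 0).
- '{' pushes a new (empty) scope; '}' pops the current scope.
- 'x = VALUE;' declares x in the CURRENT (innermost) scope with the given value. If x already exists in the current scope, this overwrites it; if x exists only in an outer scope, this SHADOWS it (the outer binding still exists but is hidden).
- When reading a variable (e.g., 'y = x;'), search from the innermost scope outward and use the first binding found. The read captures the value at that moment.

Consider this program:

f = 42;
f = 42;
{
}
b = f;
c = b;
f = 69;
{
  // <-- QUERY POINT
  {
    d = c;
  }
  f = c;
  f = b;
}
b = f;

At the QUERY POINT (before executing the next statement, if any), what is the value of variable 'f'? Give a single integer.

Step 1: declare f=42 at depth 0
Step 2: declare f=42 at depth 0
Step 3: enter scope (depth=1)
Step 4: exit scope (depth=0)
Step 5: declare b=(read f)=42 at depth 0
Step 6: declare c=(read b)=42 at depth 0
Step 7: declare f=69 at depth 0
Step 8: enter scope (depth=1)
Visible at query point: b=42 c=42 f=69

Answer: 69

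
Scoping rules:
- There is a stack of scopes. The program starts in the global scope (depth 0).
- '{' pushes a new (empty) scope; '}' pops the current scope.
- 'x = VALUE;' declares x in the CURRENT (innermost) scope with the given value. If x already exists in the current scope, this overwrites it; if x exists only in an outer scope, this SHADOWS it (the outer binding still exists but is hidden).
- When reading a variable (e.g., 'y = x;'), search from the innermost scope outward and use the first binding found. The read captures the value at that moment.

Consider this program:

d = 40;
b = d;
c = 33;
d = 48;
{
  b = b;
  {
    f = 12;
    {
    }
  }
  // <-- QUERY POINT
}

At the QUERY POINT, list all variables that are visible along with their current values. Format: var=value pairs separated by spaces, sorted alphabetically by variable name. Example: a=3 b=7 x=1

Step 1: declare d=40 at depth 0
Step 2: declare b=(read d)=40 at depth 0
Step 3: declare c=33 at depth 0
Step 4: declare d=48 at depth 0
Step 5: enter scope (depth=1)
Step 6: declare b=(read b)=40 at depth 1
Step 7: enter scope (depth=2)
Step 8: declare f=12 at depth 2
Step 9: enter scope (depth=3)
Step 10: exit scope (depth=2)
Step 11: exit scope (depth=1)
Visible at query point: b=40 c=33 d=48

Answer: b=40 c=33 d=48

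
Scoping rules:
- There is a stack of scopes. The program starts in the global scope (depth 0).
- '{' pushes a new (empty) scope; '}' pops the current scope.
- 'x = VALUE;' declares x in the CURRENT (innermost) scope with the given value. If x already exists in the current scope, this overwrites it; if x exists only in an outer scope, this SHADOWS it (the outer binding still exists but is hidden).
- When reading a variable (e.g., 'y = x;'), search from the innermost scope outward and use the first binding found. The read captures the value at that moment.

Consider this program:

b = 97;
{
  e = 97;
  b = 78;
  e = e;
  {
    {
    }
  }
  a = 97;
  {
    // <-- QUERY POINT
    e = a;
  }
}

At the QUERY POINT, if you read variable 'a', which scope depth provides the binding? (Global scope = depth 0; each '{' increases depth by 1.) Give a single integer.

Answer: 1

Derivation:
Step 1: declare b=97 at depth 0
Step 2: enter scope (depth=1)
Step 3: declare e=97 at depth 1
Step 4: declare b=78 at depth 1
Step 5: declare e=(read e)=97 at depth 1
Step 6: enter scope (depth=2)
Step 7: enter scope (depth=3)
Step 8: exit scope (depth=2)
Step 9: exit scope (depth=1)
Step 10: declare a=97 at depth 1
Step 11: enter scope (depth=2)
Visible at query point: a=97 b=78 e=97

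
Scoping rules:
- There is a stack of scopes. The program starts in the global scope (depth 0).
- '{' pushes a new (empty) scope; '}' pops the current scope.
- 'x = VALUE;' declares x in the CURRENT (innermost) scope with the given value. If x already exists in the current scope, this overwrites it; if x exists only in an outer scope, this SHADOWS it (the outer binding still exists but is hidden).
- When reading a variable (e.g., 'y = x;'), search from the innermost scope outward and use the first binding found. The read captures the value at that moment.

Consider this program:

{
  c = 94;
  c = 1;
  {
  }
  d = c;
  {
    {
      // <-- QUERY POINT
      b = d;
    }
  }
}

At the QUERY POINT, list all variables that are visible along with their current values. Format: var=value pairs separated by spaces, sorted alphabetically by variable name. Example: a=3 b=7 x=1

Step 1: enter scope (depth=1)
Step 2: declare c=94 at depth 1
Step 3: declare c=1 at depth 1
Step 4: enter scope (depth=2)
Step 5: exit scope (depth=1)
Step 6: declare d=(read c)=1 at depth 1
Step 7: enter scope (depth=2)
Step 8: enter scope (depth=3)
Visible at query point: c=1 d=1

Answer: c=1 d=1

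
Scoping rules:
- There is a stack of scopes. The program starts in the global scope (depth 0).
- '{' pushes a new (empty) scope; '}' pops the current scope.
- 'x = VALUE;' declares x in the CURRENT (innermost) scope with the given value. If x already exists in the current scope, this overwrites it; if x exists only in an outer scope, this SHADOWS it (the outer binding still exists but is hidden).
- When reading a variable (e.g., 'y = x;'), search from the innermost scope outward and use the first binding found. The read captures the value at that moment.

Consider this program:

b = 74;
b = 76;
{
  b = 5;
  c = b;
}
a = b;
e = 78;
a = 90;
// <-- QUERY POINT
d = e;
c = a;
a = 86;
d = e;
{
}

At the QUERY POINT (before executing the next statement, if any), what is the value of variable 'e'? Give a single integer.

Answer: 78

Derivation:
Step 1: declare b=74 at depth 0
Step 2: declare b=76 at depth 0
Step 3: enter scope (depth=1)
Step 4: declare b=5 at depth 1
Step 5: declare c=(read b)=5 at depth 1
Step 6: exit scope (depth=0)
Step 7: declare a=(read b)=76 at depth 0
Step 8: declare e=78 at depth 0
Step 9: declare a=90 at depth 0
Visible at query point: a=90 b=76 e=78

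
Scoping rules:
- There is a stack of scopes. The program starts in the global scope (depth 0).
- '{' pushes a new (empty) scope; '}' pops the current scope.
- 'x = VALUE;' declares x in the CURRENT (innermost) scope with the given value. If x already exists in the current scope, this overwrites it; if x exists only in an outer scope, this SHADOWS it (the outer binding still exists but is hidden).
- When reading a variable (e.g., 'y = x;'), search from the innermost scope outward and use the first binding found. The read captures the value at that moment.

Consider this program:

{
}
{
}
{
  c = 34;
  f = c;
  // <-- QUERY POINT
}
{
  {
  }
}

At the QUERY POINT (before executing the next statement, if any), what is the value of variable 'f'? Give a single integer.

Step 1: enter scope (depth=1)
Step 2: exit scope (depth=0)
Step 3: enter scope (depth=1)
Step 4: exit scope (depth=0)
Step 5: enter scope (depth=1)
Step 6: declare c=34 at depth 1
Step 7: declare f=(read c)=34 at depth 1
Visible at query point: c=34 f=34

Answer: 34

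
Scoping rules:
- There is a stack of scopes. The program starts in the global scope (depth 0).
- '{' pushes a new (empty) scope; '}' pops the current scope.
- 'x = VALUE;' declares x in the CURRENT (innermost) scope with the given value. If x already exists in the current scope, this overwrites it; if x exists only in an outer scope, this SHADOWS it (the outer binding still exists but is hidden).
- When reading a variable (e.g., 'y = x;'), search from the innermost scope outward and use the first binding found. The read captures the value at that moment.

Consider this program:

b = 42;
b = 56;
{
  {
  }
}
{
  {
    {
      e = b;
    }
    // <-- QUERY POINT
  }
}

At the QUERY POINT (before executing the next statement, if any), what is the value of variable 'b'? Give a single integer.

Step 1: declare b=42 at depth 0
Step 2: declare b=56 at depth 0
Step 3: enter scope (depth=1)
Step 4: enter scope (depth=2)
Step 5: exit scope (depth=1)
Step 6: exit scope (depth=0)
Step 7: enter scope (depth=1)
Step 8: enter scope (depth=2)
Step 9: enter scope (depth=3)
Step 10: declare e=(read b)=56 at depth 3
Step 11: exit scope (depth=2)
Visible at query point: b=56

Answer: 56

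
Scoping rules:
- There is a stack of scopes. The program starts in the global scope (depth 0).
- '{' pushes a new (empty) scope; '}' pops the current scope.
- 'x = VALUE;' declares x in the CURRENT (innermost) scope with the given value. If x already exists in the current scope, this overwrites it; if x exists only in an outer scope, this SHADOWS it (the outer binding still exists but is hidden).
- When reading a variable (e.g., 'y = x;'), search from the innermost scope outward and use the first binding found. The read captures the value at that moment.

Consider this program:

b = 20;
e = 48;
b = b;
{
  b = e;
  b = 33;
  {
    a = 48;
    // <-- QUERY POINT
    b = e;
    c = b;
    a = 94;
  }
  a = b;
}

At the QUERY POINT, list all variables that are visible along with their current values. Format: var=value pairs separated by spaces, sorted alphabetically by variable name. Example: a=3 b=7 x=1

Step 1: declare b=20 at depth 0
Step 2: declare e=48 at depth 0
Step 3: declare b=(read b)=20 at depth 0
Step 4: enter scope (depth=1)
Step 5: declare b=(read e)=48 at depth 1
Step 6: declare b=33 at depth 1
Step 7: enter scope (depth=2)
Step 8: declare a=48 at depth 2
Visible at query point: a=48 b=33 e=48

Answer: a=48 b=33 e=48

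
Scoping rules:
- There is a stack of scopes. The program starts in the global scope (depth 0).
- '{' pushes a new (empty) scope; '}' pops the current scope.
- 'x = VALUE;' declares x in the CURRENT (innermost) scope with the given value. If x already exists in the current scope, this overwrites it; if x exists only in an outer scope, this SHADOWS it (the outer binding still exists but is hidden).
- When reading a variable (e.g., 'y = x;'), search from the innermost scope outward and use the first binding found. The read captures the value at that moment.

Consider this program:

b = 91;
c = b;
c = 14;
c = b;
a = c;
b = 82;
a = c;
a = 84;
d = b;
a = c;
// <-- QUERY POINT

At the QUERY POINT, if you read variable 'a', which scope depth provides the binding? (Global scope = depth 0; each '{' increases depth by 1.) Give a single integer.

Answer: 0

Derivation:
Step 1: declare b=91 at depth 0
Step 2: declare c=(read b)=91 at depth 0
Step 3: declare c=14 at depth 0
Step 4: declare c=(read b)=91 at depth 0
Step 5: declare a=(read c)=91 at depth 0
Step 6: declare b=82 at depth 0
Step 7: declare a=(read c)=91 at depth 0
Step 8: declare a=84 at depth 0
Step 9: declare d=(read b)=82 at depth 0
Step 10: declare a=(read c)=91 at depth 0
Visible at query point: a=91 b=82 c=91 d=82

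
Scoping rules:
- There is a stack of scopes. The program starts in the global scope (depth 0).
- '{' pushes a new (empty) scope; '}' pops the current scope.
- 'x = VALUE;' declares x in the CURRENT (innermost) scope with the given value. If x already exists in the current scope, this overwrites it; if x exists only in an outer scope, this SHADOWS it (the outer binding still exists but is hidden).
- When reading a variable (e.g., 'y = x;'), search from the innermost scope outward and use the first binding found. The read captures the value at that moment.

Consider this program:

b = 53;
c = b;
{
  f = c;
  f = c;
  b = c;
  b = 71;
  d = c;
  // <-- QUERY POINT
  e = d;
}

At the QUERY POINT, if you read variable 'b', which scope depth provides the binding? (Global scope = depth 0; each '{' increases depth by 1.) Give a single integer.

Answer: 1

Derivation:
Step 1: declare b=53 at depth 0
Step 2: declare c=(read b)=53 at depth 0
Step 3: enter scope (depth=1)
Step 4: declare f=(read c)=53 at depth 1
Step 5: declare f=(read c)=53 at depth 1
Step 6: declare b=(read c)=53 at depth 1
Step 7: declare b=71 at depth 1
Step 8: declare d=(read c)=53 at depth 1
Visible at query point: b=71 c=53 d=53 f=53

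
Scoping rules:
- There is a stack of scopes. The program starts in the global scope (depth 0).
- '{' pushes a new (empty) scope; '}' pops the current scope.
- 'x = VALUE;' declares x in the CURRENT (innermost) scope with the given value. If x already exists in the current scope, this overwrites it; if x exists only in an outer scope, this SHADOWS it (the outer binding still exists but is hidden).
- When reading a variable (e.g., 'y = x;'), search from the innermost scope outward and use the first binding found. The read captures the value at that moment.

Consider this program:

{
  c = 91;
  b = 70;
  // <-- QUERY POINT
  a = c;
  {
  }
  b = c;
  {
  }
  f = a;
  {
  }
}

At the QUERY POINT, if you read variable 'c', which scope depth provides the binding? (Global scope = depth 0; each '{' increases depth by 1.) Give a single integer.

Answer: 1

Derivation:
Step 1: enter scope (depth=1)
Step 2: declare c=91 at depth 1
Step 3: declare b=70 at depth 1
Visible at query point: b=70 c=91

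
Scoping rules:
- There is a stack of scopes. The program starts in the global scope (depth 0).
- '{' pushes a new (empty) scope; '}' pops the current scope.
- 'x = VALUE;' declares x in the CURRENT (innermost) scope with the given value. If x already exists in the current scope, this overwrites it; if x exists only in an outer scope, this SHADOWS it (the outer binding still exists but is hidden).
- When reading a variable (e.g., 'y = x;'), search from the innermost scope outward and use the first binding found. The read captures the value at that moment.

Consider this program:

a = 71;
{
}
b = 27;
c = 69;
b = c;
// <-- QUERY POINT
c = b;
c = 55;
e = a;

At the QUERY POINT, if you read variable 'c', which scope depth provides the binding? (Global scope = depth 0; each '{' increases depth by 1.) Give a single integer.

Step 1: declare a=71 at depth 0
Step 2: enter scope (depth=1)
Step 3: exit scope (depth=0)
Step 4: declare b=27 at depth 0
Step 5: declare c=69 at depth 0
Step 6: declare b=(read c)=69 at depth 0
Visible at query point: a=71 b=69 c=69

Answer: 0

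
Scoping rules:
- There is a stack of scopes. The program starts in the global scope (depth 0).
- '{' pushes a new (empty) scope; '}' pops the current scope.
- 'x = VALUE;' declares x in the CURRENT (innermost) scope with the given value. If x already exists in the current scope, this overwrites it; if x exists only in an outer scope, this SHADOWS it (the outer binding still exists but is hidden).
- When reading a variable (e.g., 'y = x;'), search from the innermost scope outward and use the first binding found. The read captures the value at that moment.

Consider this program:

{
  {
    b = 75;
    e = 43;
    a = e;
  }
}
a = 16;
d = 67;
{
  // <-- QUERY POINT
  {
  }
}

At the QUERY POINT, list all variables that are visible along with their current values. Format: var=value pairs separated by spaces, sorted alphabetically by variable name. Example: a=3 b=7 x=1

Answer: a=16 d=67

Derivation:
Step 1: enter scope (depth=1)
Step 2: enter scope (depth=2)
Step 3: declare b=75 at depth 2
Step 4: declare e=43 at depth 2
Step 5: declare a=(read e)=43 at depth 2
Step 6: exit scope (depth=1)
Step 7: exit scope (depth=0)
Step 8: declare a=16 at depth 0
Step 9: declare d=67 at depth 0
Step 10: enter scope (depth=1)
Visible at query point: a=16 d=67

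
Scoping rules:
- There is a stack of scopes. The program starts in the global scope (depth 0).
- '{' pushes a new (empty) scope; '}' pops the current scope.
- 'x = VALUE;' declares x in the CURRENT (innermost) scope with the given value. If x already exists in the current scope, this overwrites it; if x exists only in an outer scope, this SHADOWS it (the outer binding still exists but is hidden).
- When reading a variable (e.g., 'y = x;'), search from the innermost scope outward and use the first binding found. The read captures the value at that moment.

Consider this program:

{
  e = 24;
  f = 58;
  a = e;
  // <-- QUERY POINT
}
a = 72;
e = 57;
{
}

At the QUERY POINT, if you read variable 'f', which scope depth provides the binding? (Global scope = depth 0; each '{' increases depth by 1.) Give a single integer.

Answer: 1

Derivation:
Step 1: enter scope (depth=1)
Step 2: declare e=24 at depth 1
Step 3: declare f=58 at depth 1
Step 4: declare a=(read e)=24 at depth 1
Visible at query point: a=24 e=24 f=58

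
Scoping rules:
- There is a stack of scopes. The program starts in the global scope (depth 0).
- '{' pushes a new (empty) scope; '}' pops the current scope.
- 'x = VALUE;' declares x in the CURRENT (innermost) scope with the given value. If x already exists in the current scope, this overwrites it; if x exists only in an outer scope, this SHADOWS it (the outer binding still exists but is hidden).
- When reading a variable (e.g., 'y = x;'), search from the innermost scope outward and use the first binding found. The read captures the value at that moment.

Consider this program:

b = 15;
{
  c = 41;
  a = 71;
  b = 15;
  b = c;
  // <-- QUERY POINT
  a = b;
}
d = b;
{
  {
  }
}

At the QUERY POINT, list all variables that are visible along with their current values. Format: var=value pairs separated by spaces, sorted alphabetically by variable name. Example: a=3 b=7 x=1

Answer: a=71 b=41 c=41

Derivation:
Step 1: declare b=15 at depth 0
Step 2: enter scope (depth=1)
Step 3: declare c=41 at depth 1
Step 4: declare a=71 at depth 1
Step 5: declare b=15 at depth 1
Step 6: declare b=(read c)=41 at depth 1
Visible at query point: a=71 b=41 c=41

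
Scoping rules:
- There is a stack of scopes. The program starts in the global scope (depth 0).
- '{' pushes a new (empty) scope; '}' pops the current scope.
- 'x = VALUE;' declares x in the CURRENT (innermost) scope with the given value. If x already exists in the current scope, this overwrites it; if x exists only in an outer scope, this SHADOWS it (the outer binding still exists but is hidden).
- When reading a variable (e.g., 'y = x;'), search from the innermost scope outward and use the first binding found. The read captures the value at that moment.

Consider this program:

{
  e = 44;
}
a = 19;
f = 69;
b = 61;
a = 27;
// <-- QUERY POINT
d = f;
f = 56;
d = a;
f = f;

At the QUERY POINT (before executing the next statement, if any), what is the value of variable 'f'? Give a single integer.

Answer: 69

Derivation:
Step 1: enter scope (depth=1)
Step 2: declare e=44 at depth 1
Step 3: exit scope (depth=0)
Step 4: declare a=19 at depth 0
Step 5: declare f=69 at depth 0
Step 6: declare b=61 at depth 0
Step 7: declare a=27 at depth 0
Visible at query point: a=27 b=61 f=69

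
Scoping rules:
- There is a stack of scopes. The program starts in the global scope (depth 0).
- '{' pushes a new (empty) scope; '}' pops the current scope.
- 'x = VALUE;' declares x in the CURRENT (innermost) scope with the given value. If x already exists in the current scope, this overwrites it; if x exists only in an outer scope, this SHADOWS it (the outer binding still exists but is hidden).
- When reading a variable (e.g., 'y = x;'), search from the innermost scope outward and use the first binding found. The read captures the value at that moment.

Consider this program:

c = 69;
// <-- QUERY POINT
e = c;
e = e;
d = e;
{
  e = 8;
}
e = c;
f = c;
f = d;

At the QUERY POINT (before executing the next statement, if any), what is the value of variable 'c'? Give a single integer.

Step 1: declare c=69 at depth 0
Visible at query point: c=69

Answer: 69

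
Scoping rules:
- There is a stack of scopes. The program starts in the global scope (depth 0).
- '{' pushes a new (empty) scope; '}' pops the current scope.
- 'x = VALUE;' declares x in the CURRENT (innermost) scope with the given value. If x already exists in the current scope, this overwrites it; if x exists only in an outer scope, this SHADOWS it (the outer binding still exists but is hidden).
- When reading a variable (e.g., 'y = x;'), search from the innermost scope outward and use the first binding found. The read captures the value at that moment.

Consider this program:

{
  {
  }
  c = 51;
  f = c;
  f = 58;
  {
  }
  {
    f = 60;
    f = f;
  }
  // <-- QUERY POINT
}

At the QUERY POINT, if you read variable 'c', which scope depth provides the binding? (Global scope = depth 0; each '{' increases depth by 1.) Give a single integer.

Answer: 1

Derivation:
Step 1: enter scope (depth=1)
Step 2: enter scope (depth=2)
Step 3: exit scope (depth=1)
Step 4: declare c=51 at depth 1
Step 5: declare f=(read c)=51 at depth 1
Step 6: declare f=58 at depth 1
Step 7: enter scope (depth=2)
Step 8: exit scope (depth=1)
Step 9: enter scope (depth=2)
Step 10: declare f=60 at depth 2
Step 11: declare f=(read f)=60 at depth 2
Step 12: exit scope (depth=1)
Visible at query point: c=51 f=58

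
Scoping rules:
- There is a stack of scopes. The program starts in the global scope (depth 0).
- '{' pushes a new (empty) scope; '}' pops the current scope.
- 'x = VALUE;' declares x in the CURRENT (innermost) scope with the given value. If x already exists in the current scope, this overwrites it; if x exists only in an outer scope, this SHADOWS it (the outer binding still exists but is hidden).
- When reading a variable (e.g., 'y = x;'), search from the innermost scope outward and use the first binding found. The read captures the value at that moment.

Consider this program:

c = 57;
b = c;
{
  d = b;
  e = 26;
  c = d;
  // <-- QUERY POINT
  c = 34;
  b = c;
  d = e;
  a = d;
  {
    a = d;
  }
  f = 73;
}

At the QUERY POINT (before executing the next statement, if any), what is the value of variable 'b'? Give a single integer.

Step 1: declare c=57 at depth 0
Step 2: declare b=(read c)=57 at depth 0
Step 3: enter scope (depth=1)
Step 4: declare d=(read b)=57 at depth 1
Step 5: declare e=26 at depth 1
Step 6: declare c=(read d)=57 at depth 1
Visible at query point: b=57 c=57 d=57 e=26

Answer: 57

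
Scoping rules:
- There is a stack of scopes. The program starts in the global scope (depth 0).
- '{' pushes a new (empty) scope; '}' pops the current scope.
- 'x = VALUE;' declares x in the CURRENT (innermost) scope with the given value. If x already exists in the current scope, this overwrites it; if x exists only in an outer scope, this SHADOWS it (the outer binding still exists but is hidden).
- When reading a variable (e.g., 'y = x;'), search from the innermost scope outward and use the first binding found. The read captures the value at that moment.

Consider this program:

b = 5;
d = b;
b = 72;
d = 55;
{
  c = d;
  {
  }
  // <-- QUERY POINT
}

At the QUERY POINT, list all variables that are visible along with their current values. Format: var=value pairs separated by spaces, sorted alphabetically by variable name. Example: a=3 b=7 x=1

Answer: b=72 c=55 d=55

Derivation:
Step 1: declare b=5 at depth 0
Step 2: declare d=(read b)=5 at depth 0
Step 3: declare b=72 at depth 0
Step 4: declare d=55 at depth 0
Step 5: enter scope (depth=1)
Step 6: declare c=(read d)=55 at depth 1
Step 7: enter scope (depth=2)
Step 8: exit scope (depth=1)
Visible at query point: b=72 c=55 d=55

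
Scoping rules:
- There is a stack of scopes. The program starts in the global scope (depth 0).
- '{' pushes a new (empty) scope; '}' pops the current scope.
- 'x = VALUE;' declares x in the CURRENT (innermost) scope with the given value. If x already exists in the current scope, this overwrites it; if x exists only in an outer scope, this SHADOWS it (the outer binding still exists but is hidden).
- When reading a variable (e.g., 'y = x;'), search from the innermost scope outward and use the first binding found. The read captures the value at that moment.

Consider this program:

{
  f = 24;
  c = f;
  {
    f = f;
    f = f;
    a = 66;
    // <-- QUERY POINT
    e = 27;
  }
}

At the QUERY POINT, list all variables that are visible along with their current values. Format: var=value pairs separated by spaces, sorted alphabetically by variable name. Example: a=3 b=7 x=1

Step 1: enter scope (depth=1)
Step 2: declare f=24 at depth 1
Step 3: declare c=(read f)=24 at depth 1
Step 4: enter scope (depth=2)
Step 5: declare f=(read f)=24 at depth 2
Step 6: declare f=(read f)=24 at depth 2
Step 7: declare a=66 at depth 2
Visible at query point: a=66 c=24 f=24

Answer: a=66 c=24 f=24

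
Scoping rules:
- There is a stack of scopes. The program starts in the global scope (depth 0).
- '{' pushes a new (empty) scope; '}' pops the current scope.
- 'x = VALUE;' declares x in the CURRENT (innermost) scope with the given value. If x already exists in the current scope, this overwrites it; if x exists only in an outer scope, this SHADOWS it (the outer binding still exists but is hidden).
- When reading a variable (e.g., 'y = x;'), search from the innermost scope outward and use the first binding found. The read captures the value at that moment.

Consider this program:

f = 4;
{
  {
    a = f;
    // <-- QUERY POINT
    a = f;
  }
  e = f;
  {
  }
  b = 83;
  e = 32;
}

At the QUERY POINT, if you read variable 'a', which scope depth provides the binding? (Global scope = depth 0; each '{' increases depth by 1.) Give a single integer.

Answer: 2

Derivation:
Step 1: declare f=4 at depth 0
Step 2: enter scope (depth=1)
Step 3: enter scope (depth=2)
Step 4: declare a=(read f)=4 at depth 2
Visible at query point: a=4 f=4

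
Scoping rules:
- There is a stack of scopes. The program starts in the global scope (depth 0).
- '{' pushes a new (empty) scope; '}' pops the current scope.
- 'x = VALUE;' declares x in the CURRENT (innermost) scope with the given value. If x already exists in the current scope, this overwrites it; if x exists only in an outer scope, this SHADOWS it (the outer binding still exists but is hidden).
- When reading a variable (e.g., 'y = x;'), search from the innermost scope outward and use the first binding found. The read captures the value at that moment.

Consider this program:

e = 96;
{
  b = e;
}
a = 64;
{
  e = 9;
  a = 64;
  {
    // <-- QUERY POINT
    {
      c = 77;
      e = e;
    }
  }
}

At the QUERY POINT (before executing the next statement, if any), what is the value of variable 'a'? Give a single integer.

Step 1: declare e=96 at depth 0
Step 2: enter scope (depth=1)
Step 3: declare b=(read e)=96 at depth 1
Step 4: exit scope (depth=0)
Step 5: declare a=64 at depth 0
Step 6: enter scope (depth=1)
Step 7: declare e=9 at depth 1
Step 8: declare a=64 at depth 1
Step 9: enter scope (depth=2)
Visible at query point: a=64 e=9

Answer: 64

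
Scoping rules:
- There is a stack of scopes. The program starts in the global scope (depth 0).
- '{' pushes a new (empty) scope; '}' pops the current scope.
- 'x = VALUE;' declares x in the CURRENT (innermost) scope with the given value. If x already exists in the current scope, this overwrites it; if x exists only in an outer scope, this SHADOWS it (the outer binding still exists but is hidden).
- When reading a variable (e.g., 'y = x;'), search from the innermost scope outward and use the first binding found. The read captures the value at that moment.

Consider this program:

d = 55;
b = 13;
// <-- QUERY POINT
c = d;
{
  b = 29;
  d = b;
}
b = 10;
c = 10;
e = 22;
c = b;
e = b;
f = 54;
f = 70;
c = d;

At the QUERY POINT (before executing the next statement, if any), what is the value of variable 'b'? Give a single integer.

Step 1: declare d=55 at depth 0
Step 2: declare b=13 at depth 0
Visible at query point: b=13 d=55

Answer: 13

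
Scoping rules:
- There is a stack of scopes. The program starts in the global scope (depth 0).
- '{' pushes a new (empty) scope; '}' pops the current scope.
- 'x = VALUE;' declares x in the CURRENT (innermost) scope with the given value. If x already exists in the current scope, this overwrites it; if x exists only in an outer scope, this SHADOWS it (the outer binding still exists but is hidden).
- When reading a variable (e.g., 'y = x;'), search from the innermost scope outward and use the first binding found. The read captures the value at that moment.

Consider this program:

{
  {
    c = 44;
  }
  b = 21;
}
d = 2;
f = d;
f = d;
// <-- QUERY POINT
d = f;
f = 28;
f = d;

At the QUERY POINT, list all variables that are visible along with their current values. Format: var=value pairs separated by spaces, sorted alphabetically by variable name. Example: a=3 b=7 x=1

Answer: d=2 f=2

Derivation:
Step 1: enter scope (depth=1)
Step 2: enter scope (depth=2)
Step 3: declare c=44 at depth 2
Step 4: exit scope (depth=1)
Step 5: declare b=21 at depth 1
Step 6: exit scope (depth=0)
Step 7: declare d=2 at depth 0
Step 8: declare f=(read d)=2 at depth 0
Step 9: declare f=(read d)=2 at depth 0
Visible at query point: d=2 f=2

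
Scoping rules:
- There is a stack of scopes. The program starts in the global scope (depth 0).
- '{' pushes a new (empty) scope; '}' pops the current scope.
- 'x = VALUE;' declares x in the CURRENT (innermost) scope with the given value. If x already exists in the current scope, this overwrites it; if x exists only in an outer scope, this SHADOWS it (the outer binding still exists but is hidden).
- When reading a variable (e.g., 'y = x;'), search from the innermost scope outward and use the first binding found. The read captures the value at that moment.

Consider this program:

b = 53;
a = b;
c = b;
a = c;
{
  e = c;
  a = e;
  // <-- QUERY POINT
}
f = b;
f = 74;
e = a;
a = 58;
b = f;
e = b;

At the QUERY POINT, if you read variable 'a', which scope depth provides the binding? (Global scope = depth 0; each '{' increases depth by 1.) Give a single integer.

Answer: 1

Derivation:
Step 1: declare b=53 at depth 0
Step 2: declare a=(read b)=53 at depth 0
Step 3: declare c=(read b)=53 at depth 0
Step 4: declare a=(read c)=53 at depth 0
Step 5: enter scope (depth=1)
Step 6: declare e=(read c)=53 at depth 1
Step 7: declare a=(read e)=53 at depth 1
Visible at query point: a=53 b=53 c=53 e=53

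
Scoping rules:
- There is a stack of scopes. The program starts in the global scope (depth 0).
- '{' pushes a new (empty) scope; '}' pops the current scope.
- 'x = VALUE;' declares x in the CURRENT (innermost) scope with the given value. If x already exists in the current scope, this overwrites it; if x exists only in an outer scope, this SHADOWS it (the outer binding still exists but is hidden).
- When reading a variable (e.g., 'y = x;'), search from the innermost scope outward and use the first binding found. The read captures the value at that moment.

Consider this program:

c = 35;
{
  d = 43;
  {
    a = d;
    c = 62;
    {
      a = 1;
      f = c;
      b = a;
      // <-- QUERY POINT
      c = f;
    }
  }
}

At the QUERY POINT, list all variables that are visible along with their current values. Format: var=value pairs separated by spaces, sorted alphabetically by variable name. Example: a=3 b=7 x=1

Step 1: declare c=35 at depth 0
Step 2: enter scope (depth=1)
Step 3: declare d=43 at depth 1
Step 4: enter scope (depth=2)
Step 5: declare a=(read d)=43 at depth 2
Step 6: declare c=62 at depth 2
Step 7: enter scope (depth=3)
Step 8: declare a=1 at depth 3
Step 9: declare f=(read c)=62 at depth 3
Step 10: declare b=(read a)=1 at depth 3
Visible at query point: a=1 b=1 c=62 d=43 f=62

Answer: a=1 b=1 c=62 d=43 f=62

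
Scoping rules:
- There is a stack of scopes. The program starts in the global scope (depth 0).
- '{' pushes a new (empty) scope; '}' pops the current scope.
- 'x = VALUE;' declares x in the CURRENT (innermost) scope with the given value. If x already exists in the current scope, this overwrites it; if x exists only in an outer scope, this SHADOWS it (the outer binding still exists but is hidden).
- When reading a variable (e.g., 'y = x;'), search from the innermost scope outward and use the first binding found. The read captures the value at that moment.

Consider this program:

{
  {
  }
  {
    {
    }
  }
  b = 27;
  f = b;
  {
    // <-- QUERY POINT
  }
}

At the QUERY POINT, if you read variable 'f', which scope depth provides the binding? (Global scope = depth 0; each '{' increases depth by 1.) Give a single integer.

Step 1: enter scope (depth=1)
Step 2: enter scope (depth=2)
Step 3: exit scope (depth=1)
Step 4: enter scope (depth=2)
Step 5: enter scope (depth=3)
Step 6: exit scope (depth=2)
Step 7: exit scope (depth=1)
Step 8: declare b=27 at depth 1
Step 9: declare f=(read b)=27 at depth 1
Step 10: enter scope (depth=2)
Visible at query point: b=27 f=27

Answer: 1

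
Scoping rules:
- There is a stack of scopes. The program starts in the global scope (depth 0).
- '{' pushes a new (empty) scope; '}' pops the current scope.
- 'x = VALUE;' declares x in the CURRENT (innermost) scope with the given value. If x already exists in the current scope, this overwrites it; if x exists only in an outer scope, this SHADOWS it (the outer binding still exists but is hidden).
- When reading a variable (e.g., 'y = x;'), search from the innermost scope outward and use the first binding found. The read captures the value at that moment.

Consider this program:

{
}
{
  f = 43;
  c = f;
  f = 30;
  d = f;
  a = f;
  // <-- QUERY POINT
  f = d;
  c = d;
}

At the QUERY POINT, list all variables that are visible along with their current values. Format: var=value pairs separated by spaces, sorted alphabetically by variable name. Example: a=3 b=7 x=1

Answer: a=30 c=43 d=30 f=30

Derivation:
Step 1: enter scope (depth=1)
Step 2: exit scope (depth=0)
Step 3: enter scope (depth=1)
Step 4: declare f=43 at depth 1
Step 5: declare c=(read f)=43 at depth 1
Step 6: declare f=30 at depth 1
Step 7: declare d=(read f)=30 at depth 1
Step 8: declare a=(read f)=30 at depth 1
Visible at query point: a=30 c=43 d=30 f=30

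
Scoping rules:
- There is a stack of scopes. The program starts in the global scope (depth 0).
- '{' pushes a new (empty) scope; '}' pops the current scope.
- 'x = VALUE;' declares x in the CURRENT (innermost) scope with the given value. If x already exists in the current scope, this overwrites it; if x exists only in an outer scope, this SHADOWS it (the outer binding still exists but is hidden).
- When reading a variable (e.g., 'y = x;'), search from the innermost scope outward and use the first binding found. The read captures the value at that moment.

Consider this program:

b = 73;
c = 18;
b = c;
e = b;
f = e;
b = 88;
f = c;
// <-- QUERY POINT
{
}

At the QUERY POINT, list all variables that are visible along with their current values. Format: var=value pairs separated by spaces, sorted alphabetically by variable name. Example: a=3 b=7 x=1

Step 1: declare b=73 at depth 0
Step 2: declare c=18 at depth 0
Step 3: declare b=(read c)=18 at depth 0
Step 4: declare e=(read b)=18 at depth 0
Step 5: declare f=(read e)=18 at depth 0
Step 6: declare b=88 at depth 0
Step 7: declare f=(read c)=18 at depth 0
Visible at query point: b=88 c=18 e=18 f=18

Answer: b=88 c=18 e=18 f=18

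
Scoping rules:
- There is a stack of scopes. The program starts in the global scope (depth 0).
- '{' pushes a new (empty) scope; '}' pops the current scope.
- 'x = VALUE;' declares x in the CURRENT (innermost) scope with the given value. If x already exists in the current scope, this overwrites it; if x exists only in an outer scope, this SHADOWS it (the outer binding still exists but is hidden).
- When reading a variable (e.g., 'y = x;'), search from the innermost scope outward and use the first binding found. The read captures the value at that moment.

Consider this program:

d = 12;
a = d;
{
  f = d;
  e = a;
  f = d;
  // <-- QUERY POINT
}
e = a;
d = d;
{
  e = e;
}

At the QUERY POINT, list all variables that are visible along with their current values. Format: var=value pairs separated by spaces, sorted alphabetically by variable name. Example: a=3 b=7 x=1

Answer: a=12 d=12 e=12 f=12

Derivation:
Step 1: declare d=12 at depth 0
Step 2: declare a=(read d)=12 at depth 0
Step 3: enter scope (depth=1)
Step 4: declare f=(read d)=12 at depth 1
Step 5: declare e=(read a)=12 at depth 1
Step 6: declare f=(read d)=12 at depth 1
Visible at query point: a=12 d=12 e=12 f=12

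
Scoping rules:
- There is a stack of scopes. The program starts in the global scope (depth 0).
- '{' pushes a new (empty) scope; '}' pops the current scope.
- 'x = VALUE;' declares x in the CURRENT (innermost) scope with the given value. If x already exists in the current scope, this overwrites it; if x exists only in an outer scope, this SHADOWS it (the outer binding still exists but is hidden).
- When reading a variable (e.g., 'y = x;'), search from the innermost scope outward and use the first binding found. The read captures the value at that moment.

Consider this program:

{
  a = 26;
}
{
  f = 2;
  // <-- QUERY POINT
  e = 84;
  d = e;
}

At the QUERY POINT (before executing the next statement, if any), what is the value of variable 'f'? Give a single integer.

Answer: 2

Derivation:
Step 1: enter scope (depth=1)
Step 2: declare a=26 at depth 1
Step 3: exit scope (depth=0)
Step 4: enter scope (depth=1)
Step 5: declare f=2 at depth 1
Visible at query point: f=2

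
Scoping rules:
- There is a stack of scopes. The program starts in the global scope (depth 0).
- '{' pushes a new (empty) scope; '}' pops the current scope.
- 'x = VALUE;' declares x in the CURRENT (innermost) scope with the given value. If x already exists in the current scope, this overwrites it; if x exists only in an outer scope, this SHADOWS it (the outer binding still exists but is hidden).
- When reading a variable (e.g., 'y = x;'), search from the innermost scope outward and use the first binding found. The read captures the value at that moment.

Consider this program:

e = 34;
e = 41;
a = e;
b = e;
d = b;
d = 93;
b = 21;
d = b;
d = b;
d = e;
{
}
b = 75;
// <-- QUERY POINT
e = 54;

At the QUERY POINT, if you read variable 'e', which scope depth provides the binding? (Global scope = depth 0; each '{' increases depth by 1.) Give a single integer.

Step 1: declare e=34 at depth 0
Step 2: declare e=41 at depth 0
Step 3: declare a=(read e)=41 at depth 0
Step 4: declare b=(read e)=41 at depth 0
Step 5: declare d=(read b)=41 at depth 0
Step 6: declare d=93 at depth 0
Step 7: declare b=21 at depth 0
Step 8: declare d=(read b)=21 at depth 0
Step 9: declare d=(read b)=21 at depth 0
Step 10: declare d=(read e)=41 at depth 0
Step 11: enter scope (depth=1)
Step 12: exit scope (depth=0)
Step 13: declare b=75 at depth 0
Visible at query point: a=41 b=75 d=41 e=41

Answer: 0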